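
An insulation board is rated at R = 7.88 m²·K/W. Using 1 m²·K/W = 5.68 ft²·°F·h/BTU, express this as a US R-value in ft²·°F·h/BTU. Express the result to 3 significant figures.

R_US = 7.88 × 5.68 = 44.76

44.8 ft²·°F·h/BTU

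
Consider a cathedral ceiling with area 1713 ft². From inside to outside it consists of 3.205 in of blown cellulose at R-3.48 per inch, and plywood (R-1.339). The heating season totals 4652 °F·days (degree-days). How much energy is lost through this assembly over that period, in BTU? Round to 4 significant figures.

15310000 BTU

3.205 × 3.48 = 11.153
R_total = 11.153 + 1.339 = 12.492 ft²·°F·h/BTU
E = A × HDD × 24 / R = 1713 × 4652 × 24 / 12.492 = 15310000 BTU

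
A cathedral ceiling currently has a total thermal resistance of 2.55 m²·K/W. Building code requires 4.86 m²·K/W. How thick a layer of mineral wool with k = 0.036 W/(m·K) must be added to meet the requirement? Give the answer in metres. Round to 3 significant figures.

ΔR = 4.86 − 2.55 = 2.31 m²·K/W
L = ΔR × k = 2.31 × 0.036 = 0.08316 m

0.0832 m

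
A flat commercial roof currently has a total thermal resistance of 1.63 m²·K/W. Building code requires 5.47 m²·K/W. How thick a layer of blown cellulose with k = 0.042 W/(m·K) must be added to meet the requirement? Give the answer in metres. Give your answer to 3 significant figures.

0.161 m

ΔR = 5.47 − 1.63 = 3.84 m²·K/W
L = ΔR × k = 3.84 × 0.042 = 0.1613 m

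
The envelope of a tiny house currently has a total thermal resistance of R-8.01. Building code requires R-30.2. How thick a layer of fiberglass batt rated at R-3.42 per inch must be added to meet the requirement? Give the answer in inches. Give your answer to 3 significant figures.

6.49 in

ΔR = 30.2 − 8.01 = 22.19 ft²·°F·h/BTU
L = ΔR / (R/in) = 22.19/3.42 = 6.488 in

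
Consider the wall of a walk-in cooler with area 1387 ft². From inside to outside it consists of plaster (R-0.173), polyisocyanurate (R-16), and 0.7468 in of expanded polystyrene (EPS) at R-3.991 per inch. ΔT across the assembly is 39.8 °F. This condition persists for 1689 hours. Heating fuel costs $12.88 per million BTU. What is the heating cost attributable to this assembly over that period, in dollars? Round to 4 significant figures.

62.70 dollars

0.7468 × 3.991 = 2.9805
R_total = 0.173 + 16 + 2.9805 = 19.153 ft²·°F·h/BTU
Q = 1387 × 39.8 / 19.153 = 2882.1 BTU/h
E = 2882.1 × 1689 = 4867900 BTU
Cost = 4867900/10⁶ × 12.88 = $62.699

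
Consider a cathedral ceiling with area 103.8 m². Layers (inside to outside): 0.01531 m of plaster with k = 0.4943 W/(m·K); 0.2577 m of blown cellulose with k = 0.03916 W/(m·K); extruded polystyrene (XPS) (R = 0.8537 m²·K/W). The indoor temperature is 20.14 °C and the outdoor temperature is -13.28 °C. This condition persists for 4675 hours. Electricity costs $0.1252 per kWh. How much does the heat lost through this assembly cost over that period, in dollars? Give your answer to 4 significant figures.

0.01531/0.4943 = 0.030973
0.2577/0.03916 = 6.5807
R_total = 0.030973 + 6.5807 + 0.8537 = 7.4654 m²·K/W
Q = 103.8 × (20.14 − (-13.28)) / 7.4654 = 464.68 W
E = 464.68 W × 4675 h / 1000 = 2172.4 kWh
Cost = 2172.4 × 0.1252 = $271.98

272.0 dollars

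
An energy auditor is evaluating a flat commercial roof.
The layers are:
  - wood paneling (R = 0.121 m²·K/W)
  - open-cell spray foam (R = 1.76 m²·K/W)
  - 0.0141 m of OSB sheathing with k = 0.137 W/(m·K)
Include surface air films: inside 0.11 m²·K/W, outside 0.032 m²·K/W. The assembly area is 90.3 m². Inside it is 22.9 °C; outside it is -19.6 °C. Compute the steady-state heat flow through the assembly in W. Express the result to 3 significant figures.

1810 W

0.0141/0.137 = 0.1029
R_total = 0.11 + 0.121 + 1.76 + 0.1029 + 0.032 = 2.126 m²·K/W
Q = A·ΔT/R = 90.3 × (22.9 − (-19.6)) / 2.126 = 1805 W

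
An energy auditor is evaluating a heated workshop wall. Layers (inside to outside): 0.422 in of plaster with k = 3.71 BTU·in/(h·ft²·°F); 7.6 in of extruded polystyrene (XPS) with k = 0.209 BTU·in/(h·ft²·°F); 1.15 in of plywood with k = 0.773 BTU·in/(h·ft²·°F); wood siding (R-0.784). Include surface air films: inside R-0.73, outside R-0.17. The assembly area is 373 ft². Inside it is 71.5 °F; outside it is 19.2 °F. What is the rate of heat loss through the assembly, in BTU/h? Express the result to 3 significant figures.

492 BTU/h

0.422/3.71 = 0.1137
7.6/0.209 = 36.36
1.15/0.773 = 1.488
R_total = 0.73 + 0.1137 + 36.36 + 1.488 + 0.784 + 0.17 = 39.65 ft²·°F·h/BTU
Q = A·ΔT/R = 373 × (71.5 − 19.2) / 39.65 = 492 BTU/h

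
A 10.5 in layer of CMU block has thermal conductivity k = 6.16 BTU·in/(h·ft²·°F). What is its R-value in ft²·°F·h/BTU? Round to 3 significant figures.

1.70 ft²·°F·h/BTU

R = L/k = 10.5/6.16 = 1.705 ft²·°F·h/BTU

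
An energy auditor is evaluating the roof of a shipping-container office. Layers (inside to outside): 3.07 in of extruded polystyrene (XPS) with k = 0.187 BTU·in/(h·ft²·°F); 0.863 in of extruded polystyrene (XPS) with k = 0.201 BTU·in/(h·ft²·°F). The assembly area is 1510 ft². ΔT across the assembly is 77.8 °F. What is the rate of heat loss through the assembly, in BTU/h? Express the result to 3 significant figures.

3.07/0.187 = 16.42
0.863/0.201 = 4.294
R_total = 16.42 + 4.294 = 20.71 ft²·°F·h/BTU
Q = A·ΔT/R = 1510 × 77.8 / 20.71 = 5672 BTU/h

5670 BTU/h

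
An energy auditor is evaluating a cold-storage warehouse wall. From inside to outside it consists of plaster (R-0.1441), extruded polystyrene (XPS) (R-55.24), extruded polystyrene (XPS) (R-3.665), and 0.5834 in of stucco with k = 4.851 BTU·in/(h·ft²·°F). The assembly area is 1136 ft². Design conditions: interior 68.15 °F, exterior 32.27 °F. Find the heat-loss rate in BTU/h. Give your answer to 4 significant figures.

0.5834/4.851 = 0.12026
R_total = 0.1441 + 55.24 + 3.665 + 0.12026 = 59.169 ft²·°F·h/BTU
Q = A·ΔT/R = 1136 × (68.15 − 32.27) / 59.169 = 688.86 BTU/h

688.9 BTU/h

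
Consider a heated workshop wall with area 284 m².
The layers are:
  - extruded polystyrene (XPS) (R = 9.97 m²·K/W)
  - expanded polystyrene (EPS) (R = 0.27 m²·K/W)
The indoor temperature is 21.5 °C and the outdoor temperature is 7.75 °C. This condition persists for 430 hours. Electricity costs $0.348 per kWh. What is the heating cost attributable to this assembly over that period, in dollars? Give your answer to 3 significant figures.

R_total = 9.97 + 0.27 = 10.24 m²·K/W
Q = 284 × (21.5 − 7.75) / 10.24 = 381.3 W
E = 381.3 W × 430 h / 1000 = 164 kWh
Cost = 164 × 0.348 = $57.06

57.1 dollars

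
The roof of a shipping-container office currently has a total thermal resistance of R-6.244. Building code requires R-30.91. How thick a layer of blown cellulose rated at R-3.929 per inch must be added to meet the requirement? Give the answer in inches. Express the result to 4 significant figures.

ΔR = 30.91 − 6.244 = 24.666 ft²·°F·h/BTU
L = ΔR / (R/in) = 24.666/3.929 = 6.2779 in

6.278 in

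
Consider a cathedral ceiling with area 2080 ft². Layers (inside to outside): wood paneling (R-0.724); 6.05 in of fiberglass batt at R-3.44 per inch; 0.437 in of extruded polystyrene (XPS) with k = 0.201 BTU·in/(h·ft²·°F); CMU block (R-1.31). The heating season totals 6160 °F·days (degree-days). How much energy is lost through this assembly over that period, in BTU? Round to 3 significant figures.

6.05 × 3.44 = 20.81
0.437/0.201 = 2.174
R_total = 0.724 + 20.81 + 2.174 + 1.31 = 25.02 ft²·°F·h/BTU
E = A × HDD × 24 / R = 2080 × 6160 × 24 / 25.02 = 12290000 BTU

12300000 BTU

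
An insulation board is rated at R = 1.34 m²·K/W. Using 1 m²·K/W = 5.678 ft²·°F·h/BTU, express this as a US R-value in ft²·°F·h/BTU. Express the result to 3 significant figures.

7.61 ft²·°F·h/BTU

R_US = 1.34 × 5.678 = 7.609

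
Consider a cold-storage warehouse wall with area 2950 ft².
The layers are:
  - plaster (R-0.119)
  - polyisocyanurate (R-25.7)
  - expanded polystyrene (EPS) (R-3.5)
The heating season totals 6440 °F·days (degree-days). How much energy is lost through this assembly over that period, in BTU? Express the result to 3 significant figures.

R_total = 0.119 + 25.7 + 3.5 = 29.32 ft²·°F·h/BTU
E = A × HDD × 24 / R = 2950 × 6440 × 24 / 29.32 = 15550000 BTU

15600000 BTU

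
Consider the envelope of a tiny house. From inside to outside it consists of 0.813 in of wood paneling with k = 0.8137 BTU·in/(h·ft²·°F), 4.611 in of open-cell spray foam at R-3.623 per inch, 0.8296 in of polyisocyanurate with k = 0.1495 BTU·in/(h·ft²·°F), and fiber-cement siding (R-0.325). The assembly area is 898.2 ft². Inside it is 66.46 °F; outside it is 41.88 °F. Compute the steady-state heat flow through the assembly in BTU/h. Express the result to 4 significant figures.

936.3 BTU/h

0.813/0.8137 = 0.99914
4.611 × 3.623 = 16.706
0.8296/0.1495 = 5.5492
R_total = 0.99914 + 16.706 + 5.5492 + 0.325 = 23.579 ft²·°F·h/BTU
Q = A·ΔT/R = 898.2 × (66.46 − 41.88) / 23.579 = 936.33 BTU/h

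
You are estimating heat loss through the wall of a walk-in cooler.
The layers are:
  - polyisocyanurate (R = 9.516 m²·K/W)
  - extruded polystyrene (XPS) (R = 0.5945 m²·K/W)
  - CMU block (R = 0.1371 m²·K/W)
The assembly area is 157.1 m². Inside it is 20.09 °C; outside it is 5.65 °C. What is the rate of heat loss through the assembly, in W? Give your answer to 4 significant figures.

221.4 W

R_total = 9.516 + 0.5945 + 0.1371 = 10.248 m²·K/W
Q = A·ΔT/R = 157.1 × (20.09 − 5.65) / 10.248 = 221.37 W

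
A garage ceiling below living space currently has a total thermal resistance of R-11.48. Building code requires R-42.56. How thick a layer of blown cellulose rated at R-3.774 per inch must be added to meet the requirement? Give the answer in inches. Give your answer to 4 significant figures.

8.235 in

ΔR = 42.56 − 11.48 = 31.08 ft²·°F·h/BTU
L = ΔR / (R/in) = 31.08/3.774 = 8.2353 in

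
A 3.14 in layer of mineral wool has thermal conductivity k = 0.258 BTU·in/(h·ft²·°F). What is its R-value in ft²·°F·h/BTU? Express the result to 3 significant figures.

R = L/k = 3.14/0.258 = 12.17 ft²·°F·h/BTU

12.2 ft²·°F·h/BTU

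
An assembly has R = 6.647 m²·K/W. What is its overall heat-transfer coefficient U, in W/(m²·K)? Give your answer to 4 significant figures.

U = 1/R = 1/6.647 = 0.15044

0.1504 W/(m²·K)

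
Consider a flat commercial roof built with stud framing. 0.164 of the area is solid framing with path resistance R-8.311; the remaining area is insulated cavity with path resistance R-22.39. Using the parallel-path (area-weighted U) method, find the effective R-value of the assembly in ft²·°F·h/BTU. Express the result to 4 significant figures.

17.52 ft²·°F·h/BTU

U_eff = 0.836/22.39 + 0.164/8.311 = 0.037338 + 0.019733 = 0.057071
R_eff = 1/U_eff = 17.522 ft²·°F·h/BTU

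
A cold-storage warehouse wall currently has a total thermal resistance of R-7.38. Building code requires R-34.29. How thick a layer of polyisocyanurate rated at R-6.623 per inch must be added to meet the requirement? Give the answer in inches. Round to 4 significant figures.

4.063 in

ΔR = 34.29 − 7.38 = 26.91 ft²·°F·h/BTU
L = ΔR / (R/in) = 26.91/6.623 = 4.0631 in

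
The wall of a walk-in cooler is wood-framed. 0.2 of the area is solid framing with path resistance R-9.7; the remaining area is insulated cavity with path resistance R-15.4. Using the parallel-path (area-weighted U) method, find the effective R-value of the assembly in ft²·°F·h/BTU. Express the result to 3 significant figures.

U_eff = 0.8/15.4 + 0.2/9.7 = 0.05195 + 0.02062 = 0.07257
R_eff = 1/U_eff = 13.78 ft²·°F·h/BTU

13.8 ft²·°F·h/BTU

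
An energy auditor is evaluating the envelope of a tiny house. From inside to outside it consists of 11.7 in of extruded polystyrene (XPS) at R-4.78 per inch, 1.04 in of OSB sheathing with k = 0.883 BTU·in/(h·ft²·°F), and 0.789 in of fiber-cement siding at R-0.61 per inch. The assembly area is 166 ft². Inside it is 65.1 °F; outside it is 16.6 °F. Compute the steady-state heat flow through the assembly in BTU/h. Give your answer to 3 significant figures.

140 BTU/h

11.7 × 4.78 = 55.93
1.04/0.883 = 1.178
0.789 × 0.61 = 0.4813
R_total = 55.93 + 1.178 + 0.4813 = 57.59 ft²·°F·h/BTU
Q = A·ΔT/R = 166 × (65.1 − 16.6) / 57.59 = 139.8 BTU/h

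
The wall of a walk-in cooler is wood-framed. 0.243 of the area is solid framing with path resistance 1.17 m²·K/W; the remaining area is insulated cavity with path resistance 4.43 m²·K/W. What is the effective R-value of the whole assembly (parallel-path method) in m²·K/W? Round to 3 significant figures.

2.64 m²·K/W

U_eff = 0.757/4.43 + 0.243/1.17 = 0.1709 + 0.2077 = 0.3786
R_eff = 1/U_eff = 2.642 m²·K/W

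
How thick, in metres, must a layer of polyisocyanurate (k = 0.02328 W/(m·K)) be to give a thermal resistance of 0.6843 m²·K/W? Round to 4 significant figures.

L = R·k = 0.6843 × 0.02328 = 0.015931 m

0.01593 m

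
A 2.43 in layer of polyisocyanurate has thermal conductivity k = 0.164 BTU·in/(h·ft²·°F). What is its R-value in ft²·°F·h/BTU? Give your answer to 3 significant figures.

R = L/k = 2.43/0.164 = 14.82 ft²·°F·h/BTU

14.8 ft²·°F·h/BTU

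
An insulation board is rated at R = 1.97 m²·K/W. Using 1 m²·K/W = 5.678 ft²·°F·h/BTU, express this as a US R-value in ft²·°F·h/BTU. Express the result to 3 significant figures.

11.2 ft²·°F·h/BTU

R_US = 1.97 × 5.678 = 11.19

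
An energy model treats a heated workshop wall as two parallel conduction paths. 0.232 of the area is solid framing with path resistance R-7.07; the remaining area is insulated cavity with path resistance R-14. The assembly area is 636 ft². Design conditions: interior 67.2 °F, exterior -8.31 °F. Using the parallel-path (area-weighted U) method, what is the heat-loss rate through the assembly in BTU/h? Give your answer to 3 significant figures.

U_eff = 0.768/14 + 0.232/7.07 = 0.05486 + 0.03281 = 0.08767
R_eff = 1/U_eff = 11.41 ft²·°F·h/BTU
Q = 636 × (67.2 − (-8.31)) / 11.41 = 4210 BTU/h

4210 BTU/h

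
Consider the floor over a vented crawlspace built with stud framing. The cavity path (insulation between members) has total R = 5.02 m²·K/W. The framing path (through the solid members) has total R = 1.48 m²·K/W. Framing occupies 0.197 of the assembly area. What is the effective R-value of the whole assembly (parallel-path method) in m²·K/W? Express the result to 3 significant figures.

3.41 m²·K/W

U_eff = 0.803/5.02 + 0.197/1.48 = 0.16 + 0.1331 = 0.2931
R_eff = 1/U_eff = 3.412 m²·K/W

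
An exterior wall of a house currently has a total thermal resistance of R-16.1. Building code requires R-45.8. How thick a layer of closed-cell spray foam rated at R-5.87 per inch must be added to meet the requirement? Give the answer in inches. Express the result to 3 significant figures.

5.06 in

ΔR = 45.8 − 16.1 = 29.7 ft²·°F·h/BTU
L = ΔR / (R/in) = 29.7/5.87 = 5.06 in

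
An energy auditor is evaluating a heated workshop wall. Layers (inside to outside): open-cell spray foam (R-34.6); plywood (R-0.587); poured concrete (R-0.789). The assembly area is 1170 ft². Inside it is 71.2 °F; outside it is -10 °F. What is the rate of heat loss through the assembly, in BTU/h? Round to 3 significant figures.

2640 BTU/h

R_total = 34.6 + 0.587 + 0.789 = 35.98 ft²·°F·h/BTU
Q = A·ΔT/R = 1170 × (71.2 − (-10)) / 35.98 = 2641 BTU/h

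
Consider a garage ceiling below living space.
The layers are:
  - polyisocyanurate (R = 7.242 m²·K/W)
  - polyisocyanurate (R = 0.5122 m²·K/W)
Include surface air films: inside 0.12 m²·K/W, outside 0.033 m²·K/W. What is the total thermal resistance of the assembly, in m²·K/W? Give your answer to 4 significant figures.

R_total = 0.12 + 7.242 + 0.5122 + 0.033 = 7.9072 m²·K/W

7.907 m²·K/W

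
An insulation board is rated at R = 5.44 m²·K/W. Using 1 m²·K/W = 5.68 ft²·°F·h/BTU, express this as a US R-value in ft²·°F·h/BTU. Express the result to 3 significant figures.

30.9 ft²·°F·h/BTU

R_US = 5.44 × 5.68 = 30.9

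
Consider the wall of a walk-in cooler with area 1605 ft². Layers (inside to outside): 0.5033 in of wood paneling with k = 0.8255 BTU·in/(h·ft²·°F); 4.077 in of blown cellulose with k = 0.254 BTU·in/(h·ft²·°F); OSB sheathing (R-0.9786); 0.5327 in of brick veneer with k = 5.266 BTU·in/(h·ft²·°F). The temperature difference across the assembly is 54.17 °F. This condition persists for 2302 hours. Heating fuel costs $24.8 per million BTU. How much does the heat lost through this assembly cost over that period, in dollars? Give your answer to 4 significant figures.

279.8 dollars

0.5033/0.8255 = 0.60969
4.077/0.254 = 16.051
0.5327/5.266 = 0.10116
R_total = 0.60969 + 16.051 + 0.9786 + 0.10116 = 17.741 ft²·°F·h/BTU
Q = 1605 × 54.17 / 17.741 = 4900.8 BTU/h
E = 4900.8 × 2302 = 11282000 BTU
Cost = 11282000/10⁶ × 24.8 = $279.78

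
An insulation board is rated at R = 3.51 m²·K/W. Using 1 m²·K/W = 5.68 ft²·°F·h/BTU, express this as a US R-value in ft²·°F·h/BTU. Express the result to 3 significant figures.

R_US = 3.51 × 5.68 = 19.94

19.9 ft²·°F·h/BTU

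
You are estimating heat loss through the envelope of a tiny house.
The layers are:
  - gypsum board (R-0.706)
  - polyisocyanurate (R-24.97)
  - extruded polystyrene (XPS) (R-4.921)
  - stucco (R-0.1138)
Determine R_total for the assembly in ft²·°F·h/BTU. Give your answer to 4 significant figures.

30.71 ft²·°F·h/BTU

R_total = 0.706 + 24.97 + 4.921 + 0.1138 = 30.711 ft²·°F·h/BTU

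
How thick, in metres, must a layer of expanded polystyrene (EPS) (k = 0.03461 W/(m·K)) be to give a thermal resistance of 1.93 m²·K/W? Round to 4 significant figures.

0.06680 m

L = R·k = 1.93 × 0.03461 = 0.066797 m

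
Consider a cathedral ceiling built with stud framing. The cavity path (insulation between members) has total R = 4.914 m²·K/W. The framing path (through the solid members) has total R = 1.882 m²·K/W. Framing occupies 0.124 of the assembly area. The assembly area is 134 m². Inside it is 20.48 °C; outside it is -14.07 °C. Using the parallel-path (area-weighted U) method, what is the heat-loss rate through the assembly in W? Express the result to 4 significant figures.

U_eff = 0.876/4.914 + 0.124/1.882 = 0.17827 + 0.065887 = 0.24415
R_eff = 1/U_eff = 4.0958 m²·K/W
Q = 134 × (20.48 − (-14.07)) / 4.0958 = 1130.4 W

1130 W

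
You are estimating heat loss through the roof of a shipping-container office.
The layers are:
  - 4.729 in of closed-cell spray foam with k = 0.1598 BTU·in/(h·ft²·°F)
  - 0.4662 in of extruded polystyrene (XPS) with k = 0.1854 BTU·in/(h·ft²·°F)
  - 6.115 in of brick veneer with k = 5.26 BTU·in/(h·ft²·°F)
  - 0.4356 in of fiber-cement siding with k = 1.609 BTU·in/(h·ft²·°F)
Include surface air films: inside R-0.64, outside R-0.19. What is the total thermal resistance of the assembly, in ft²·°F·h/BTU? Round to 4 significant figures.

4.729/0.1598 = 29.593
0.4662/0.1854 = 2.5146
6.115/5.26 = 1.1625
0.4356/1.609 = 0.27073
R_total = 0.64 + 29.593 + 2.5146 + 1.1625 + 0.27073 + 0.19 = 34.371 ft²·°F·h/BTU

34.37 ft²·°F·h/BTU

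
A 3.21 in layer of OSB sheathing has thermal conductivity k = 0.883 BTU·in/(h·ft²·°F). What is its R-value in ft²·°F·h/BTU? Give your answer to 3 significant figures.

3.64 ft²·°F·h/BTU

R = L/k = 3.21/0.883 = 3.635 ft²·°F·h/BTU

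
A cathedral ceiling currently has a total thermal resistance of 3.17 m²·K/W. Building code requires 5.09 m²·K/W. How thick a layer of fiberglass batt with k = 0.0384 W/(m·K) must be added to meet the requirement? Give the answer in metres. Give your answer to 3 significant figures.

0.0737 m

ΔR = 5.09 − 3.17 = 1.92 m²·K/W
L = ΔR × k = 1.92 × 0.0384 = 0.07373 m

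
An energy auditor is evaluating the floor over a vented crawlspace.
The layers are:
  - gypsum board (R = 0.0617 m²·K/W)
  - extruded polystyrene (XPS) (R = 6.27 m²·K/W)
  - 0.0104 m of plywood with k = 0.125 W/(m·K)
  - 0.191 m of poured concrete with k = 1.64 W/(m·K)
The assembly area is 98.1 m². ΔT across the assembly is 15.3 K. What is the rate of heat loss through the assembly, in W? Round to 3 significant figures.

0.0104/0.125 = 0.0832
0.191/1.64 = 0.1165
R_total = 0.0617 + 6.27 + 0.0832 + 0.1165 = 6.531 m²·K/W
Q = A·ΔT/R = 98.1 × 15.3 / 6.531 = 229.8 W

230 W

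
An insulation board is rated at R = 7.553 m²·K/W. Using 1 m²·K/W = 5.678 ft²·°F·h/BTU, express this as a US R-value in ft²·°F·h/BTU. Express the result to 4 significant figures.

42.89 ft²·°F·h/BTU

R_US = 7.553 × 5.678 = 42.886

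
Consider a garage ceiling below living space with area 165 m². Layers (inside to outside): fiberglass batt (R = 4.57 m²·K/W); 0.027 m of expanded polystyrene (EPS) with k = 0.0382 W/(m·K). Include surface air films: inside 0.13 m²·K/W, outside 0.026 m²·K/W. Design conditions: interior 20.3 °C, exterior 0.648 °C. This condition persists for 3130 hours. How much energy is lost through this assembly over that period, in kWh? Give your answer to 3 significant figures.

1870 kWh

0.027/0.0382 = 0.7068
R_total = 0.13 + 4.57 + 0.7068 + 0.026 = 5.433 m²·K/W
Q = 165 × (20.3 − 0.648) / 5.433 = 596.9 W
E = 596.9 W × 3130 h / 1000 = 1868 kWh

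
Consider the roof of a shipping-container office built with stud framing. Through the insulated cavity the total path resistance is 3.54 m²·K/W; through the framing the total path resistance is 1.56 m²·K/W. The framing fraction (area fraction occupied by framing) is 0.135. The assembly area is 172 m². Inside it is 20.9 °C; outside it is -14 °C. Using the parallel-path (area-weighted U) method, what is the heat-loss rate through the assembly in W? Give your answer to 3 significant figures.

1990 W

U_eff = 0.865/3.54 + 0.135/1.56 = 0.2444 + 0.08654 = 0.3309
R_eff = 1/U_eff = 3.022 m²·K/W
Q = 172 × (20.9 − (-14)) / 3.022 = 1986 W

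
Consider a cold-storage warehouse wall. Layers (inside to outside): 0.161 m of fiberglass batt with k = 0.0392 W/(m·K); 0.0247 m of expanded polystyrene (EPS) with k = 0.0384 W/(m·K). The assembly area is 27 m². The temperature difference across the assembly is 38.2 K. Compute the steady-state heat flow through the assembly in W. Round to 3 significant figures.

217 W

0.161/0.0392 = 4.107
0.0247/0.0384 = 0.6432
R_total = 4.107 + 0.6432 = 4.75 m²·K/W
Q = A·ΔT/R = 27 × 38.2 / 4.75 = 217.1 W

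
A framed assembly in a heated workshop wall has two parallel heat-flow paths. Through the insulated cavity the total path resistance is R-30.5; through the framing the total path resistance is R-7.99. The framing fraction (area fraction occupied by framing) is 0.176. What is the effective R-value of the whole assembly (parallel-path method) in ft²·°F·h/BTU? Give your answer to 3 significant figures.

20.4 ft²·°F·h/BTU

U_eff = 0.824/30.5 + 0.176/7.99 = 0.02702 + 0.02203 = 0.04904
R_eff = 1/U_eff = 20.39 ft²·°F·h/BTU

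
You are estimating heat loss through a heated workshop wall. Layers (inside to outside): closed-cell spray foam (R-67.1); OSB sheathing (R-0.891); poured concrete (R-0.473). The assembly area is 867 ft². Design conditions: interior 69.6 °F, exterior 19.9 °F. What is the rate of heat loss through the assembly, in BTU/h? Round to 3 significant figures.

629 BTU/h

R_total = 67.1 + 0.891 + 0.473 = 68.46 ft²·°F·h/BTU
Q = A·ΔT/R = 867 × (69.6 − 19.9) / 68.46 = 629.4 BTU/h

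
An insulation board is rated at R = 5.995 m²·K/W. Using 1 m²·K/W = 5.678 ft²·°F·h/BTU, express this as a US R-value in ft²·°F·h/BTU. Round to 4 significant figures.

R_US = 5.995 × 5.678 = 34.04

34.04 ft²·°F·h/BTU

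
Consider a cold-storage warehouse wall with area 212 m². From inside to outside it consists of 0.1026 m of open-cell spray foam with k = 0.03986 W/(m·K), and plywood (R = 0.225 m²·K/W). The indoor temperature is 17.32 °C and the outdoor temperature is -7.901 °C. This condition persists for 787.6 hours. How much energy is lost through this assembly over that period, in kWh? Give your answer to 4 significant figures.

0.1026/0.03986 = 2.574
R_total = 2.574 + 0.225 = 2.799 m²·K/W
Q = 212 × (17.32 − (-7.901)) / 2.799 = 1910.3 W
E = 1910.3 W × 787.6 h / 1000 = 1504.5 kWh

1505 kWh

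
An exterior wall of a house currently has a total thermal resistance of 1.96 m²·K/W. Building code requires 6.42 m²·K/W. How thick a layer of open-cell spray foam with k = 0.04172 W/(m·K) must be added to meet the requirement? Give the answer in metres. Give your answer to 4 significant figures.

ΔR = 6.42 − 1.96 = 4.46 m²·K/W
L = ΔR × k = 4.46 × 0.04172 = 0.18607 m

0.1861 m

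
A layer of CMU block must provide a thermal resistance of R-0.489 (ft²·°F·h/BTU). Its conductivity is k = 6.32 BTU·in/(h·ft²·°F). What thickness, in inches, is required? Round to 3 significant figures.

L = R × k = 0.489 × 6.32 = 3.09 in

3.09 in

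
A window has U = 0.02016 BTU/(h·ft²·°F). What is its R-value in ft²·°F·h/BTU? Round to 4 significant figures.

R = 1/U = 1/0.02016 = 49.603

49.60 ft²·°F·h/BTU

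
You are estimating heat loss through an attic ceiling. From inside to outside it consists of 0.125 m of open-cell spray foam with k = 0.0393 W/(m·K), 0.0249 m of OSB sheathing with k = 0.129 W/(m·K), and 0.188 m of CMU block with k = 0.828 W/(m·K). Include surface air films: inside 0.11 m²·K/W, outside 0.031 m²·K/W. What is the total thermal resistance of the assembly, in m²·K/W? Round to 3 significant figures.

0.125/0.0393 = 3.181
0.0249/0.129 = 0.193
0.188/0.828 = 0.2271
R_total = 0.11 + 3.181 + 0.193 + 0.2271 + 0.031 = 3.742 m²·K/W

3.74 m²·K/W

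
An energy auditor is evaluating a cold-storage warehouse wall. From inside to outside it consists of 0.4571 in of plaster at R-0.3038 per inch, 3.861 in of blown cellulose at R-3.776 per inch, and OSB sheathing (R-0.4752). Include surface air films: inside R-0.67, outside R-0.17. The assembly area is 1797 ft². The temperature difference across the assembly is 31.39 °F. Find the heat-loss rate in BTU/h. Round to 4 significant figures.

0.4571 × 0.3038 = 0.13887
3.861 × 3.776 = 14.579
R_total = 0.67 + 0.13887 + 14.579 + 0.4752 + 0.17 = 16.033 ft²·°F·h/BTU
Q = A·ΔT/R = 1797 × 31.39 / 16.033 = 3518.2 BTU/h

3518 BTU/h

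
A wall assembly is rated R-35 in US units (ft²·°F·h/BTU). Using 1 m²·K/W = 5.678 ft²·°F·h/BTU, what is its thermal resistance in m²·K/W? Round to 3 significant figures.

R_SI = 35/5.678 = 6.164

6.16 m²·K/W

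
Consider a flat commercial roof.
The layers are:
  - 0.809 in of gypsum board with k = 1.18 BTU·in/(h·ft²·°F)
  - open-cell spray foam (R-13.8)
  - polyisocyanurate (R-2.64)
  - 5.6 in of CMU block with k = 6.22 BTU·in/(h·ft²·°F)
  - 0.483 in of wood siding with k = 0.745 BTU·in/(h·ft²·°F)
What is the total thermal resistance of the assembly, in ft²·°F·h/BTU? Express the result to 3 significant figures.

0.809/1.18 = 0.6856
5.6/6.22 = 0.9003
0.483/0.745 = 0.6483
R_total = 0.6856 + 13.8 + 2.64 + 0.9003 + 0.6483 = 18.67 ft²·°F·h/BTU

18.7 ft²·°F·h/BTU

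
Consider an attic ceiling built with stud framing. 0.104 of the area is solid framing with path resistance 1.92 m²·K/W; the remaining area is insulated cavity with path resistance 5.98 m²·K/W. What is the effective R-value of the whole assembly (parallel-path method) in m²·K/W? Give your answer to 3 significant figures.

U_eff = 0.896/5.98 + 0.104/1.92 = 0.1498 + 0.05417 = 0.204
R_eff = 1/U_eff = 4.902 m²·K/W

4.90 m²·K/W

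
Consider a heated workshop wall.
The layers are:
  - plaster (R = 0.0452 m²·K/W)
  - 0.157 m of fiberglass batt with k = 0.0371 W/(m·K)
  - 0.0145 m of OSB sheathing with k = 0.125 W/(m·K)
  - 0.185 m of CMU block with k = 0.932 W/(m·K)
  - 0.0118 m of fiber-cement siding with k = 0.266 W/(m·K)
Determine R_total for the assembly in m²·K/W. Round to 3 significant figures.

0.157/0.0371 = 4.232
0.0145/0.125 = 0.116
0.185/0.932 = 0.1985
0.0118/0.266 = 0.04436
R_total = 0.0452 + 4.232 + 0.116 + 0.1985 + 0.04436 = 4.636 m²·K/W

4.64 m²·K/W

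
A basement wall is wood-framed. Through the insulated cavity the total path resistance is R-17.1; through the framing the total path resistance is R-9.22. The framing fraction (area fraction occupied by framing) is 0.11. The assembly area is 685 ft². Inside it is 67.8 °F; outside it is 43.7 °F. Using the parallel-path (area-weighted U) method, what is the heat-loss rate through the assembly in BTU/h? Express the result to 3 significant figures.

1060 BTU/h

U_eff = 0.89/17.1 + 0.11/9.22 = 0.05205 + 0.01193 = 0.06398
R_eff = 1/U_eff = 15.63 ft²·°F·h/BTU
Q = 685 × (67.8 − 43.7) / 15.63 = 1056 BTU/h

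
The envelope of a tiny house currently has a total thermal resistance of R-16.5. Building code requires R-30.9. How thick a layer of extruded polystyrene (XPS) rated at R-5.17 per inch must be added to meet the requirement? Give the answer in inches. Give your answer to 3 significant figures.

ΔR = 30.9 − 16.5 = 14.4 ft²·°F·h/BTU
L = ΔR / (R/in) = 14.4/5.17 = 2.785 in

2.79 in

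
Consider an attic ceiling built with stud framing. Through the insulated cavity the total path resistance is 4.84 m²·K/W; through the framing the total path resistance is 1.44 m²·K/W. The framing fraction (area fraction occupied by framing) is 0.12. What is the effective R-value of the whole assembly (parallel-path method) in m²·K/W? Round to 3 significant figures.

U_eff = 0.88/4.84 + 0.12/1.44 = 0.1818 + 0.08333 = 0.2652
R_eff = 1/U_eff = 3.771 m²·K/W

3.77 m²·K/W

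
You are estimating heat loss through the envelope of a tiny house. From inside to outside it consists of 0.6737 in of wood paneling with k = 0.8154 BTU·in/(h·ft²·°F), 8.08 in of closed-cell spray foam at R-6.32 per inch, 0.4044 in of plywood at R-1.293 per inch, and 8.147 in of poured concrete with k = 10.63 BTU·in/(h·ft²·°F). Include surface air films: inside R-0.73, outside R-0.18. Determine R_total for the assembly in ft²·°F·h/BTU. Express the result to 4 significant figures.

54.09 ft²·°F·h/BTU

0.6737/0.8154 = 0.82622
8.08 × 6.32 = 51.066
0.4044 × 1.293 = 0.52289
8.147/10.63 = 0.76642
R_total = 0.73 + 0.82622 + 51.066 + 0.52289 + 0.76642 + 0.18 = 54.091 ft²·°F·h/BTU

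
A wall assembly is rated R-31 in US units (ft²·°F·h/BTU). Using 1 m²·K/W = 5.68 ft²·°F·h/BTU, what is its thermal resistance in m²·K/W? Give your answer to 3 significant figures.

5.46 m²·K/W

R_SI = 31/5.68 = 5.458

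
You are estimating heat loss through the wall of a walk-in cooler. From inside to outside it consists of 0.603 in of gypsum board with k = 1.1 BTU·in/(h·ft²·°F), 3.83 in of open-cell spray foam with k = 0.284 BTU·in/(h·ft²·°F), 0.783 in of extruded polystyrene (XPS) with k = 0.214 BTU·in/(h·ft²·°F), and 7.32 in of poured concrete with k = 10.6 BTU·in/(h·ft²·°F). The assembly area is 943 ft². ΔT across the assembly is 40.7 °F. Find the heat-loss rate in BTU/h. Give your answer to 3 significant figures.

2090 BTU/h

0.603/1.1 = 0.5482
3.83/0.284 = 13.49
0.783/0.214 = 3.659
7.32/10.6 = 0.6906
R_total = 0.5482 + 13.49 + 3.659 + 0.6906 = 18.38 ft²·°F·h/BTU
Q = A·ΔT/R = 943 × 40.7 / 18.38 = 2088 BTU/h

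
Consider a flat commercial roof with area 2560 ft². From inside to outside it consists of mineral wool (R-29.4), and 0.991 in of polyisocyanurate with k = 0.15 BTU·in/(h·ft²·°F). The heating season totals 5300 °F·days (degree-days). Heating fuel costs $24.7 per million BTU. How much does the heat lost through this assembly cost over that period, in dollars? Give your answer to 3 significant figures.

223 dollars

0.991/0.15 = 6.607
R_total = 29.4 + 6.607 = 36.01 ft²·°F·h/BTU
E = A × HDD × 24 / R = 2560 × 5300 × 24 / 36.01 = 9044000 BTU
Cost = 9044000/10⁶ × 24.7 = $223.4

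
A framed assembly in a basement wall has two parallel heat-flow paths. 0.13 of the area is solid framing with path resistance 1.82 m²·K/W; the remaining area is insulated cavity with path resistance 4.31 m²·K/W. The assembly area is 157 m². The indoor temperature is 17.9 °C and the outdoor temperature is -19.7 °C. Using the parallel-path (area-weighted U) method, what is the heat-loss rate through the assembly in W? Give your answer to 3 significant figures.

1610 W

U_eff = 0.87/4.31 + 0.13/1.82 = 0.2019 + 0.07143 = 0.2733
R_eff = 1/U_eff = 3.659 m²·K/W
Q = 157 × (17.9 − (-19.7)) / 3.659 = 1613 W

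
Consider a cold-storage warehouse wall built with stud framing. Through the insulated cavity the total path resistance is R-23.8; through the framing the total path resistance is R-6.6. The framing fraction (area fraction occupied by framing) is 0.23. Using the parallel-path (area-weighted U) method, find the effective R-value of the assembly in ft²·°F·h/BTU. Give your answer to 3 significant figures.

14.9 ft²·°F·h/BTU

U_eff = 0.77/23.8 + 0.23/6.6 = 0.03235 + 0.03485 = 0.0672
R_eff = 1/U_eff = 14.88 ft²·°F·h/BTU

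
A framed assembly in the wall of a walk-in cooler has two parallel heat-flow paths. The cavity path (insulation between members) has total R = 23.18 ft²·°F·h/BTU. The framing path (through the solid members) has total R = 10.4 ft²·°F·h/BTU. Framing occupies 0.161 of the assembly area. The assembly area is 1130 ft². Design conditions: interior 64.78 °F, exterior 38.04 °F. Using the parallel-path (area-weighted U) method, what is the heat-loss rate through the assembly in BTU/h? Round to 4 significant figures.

1561 BTU/h

U_eff = 0.839/23.18 + 0.161/10.4 = 0.036195 + 0.015481 = 0.051676
R_eff = 1/U_eff = 19.351 ft²·°F·h/BTU
Q = 1130 × (64.78 − 38.04) / 19.351 = 1561.4 BTU/h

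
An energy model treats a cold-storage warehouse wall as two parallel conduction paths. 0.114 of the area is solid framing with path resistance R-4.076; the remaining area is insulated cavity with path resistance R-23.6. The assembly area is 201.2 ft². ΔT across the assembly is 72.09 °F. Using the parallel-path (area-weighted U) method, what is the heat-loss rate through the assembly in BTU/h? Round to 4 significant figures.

U_eff = 0.886/23.6 + 0.114/4.076 = 0.037542 + 0.027969 = 0.065511
R_eff = 1/U_eff = 15.265 ft²·°F·h/BTU
Q = 201.2 × 72.09 / 15.265 = 950.2 BTU/h

950.2 BTU/h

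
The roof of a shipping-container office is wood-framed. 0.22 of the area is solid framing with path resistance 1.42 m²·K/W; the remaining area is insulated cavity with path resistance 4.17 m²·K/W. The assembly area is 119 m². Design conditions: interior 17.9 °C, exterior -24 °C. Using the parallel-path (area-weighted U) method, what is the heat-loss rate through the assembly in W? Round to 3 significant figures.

U_eff = 0.78/4.17 + 0.22/1.42 = 0.1871 + 0.1549 = 0.342
R_eff = 1/U_eff = 2.924 m²·K/W
Q = 119 × (17.9 − (-24)) / 2.924 = 1705 W

1710 W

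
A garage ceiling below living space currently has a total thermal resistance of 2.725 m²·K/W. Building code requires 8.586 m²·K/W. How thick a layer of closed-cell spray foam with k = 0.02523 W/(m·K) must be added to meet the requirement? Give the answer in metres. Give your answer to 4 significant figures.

ΔR = 8.586 − 2.725 = 5.861 m²·K/W
L = ΔR × k = 5.861 × 0.02523 = 0.14787 m

0.1479 m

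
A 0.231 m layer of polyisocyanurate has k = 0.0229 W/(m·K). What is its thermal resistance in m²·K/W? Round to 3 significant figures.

10.1 m²·K/W

R = L/k = 0.231/0.0229 = 10.09 m²·K/W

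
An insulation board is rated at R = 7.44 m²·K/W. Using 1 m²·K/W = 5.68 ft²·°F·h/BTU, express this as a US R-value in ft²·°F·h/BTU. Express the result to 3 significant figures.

R_US = 7.44 × 5.68 = 42.26

42.3 ft²·°F·h/BTU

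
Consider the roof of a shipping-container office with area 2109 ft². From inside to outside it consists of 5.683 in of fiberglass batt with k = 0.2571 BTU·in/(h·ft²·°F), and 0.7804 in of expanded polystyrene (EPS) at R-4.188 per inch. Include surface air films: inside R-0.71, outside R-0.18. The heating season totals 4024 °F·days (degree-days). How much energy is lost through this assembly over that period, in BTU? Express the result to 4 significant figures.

5.683/0.2571 = 22.104
0.7804 × 4.188 = 3.2683
R_total = 0.71 + 22.104 + 3.2683 + 0.18 = 26.263 ft²·°F·h/BTU
E = A × HDD × 24 / R = 2109 × 4024 × 24 / 26.263 = 7755500 BTU

7755000 BTU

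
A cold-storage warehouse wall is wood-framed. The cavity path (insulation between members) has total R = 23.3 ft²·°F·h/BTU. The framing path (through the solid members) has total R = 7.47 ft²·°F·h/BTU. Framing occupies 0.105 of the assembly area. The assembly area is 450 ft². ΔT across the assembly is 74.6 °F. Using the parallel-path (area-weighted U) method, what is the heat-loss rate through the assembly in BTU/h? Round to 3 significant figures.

1760 BTU/h

U_eff = 0.895/23.3 + 0.105/7.47 = 0.03841 + 0.01406 = 0.05247
R_eff = 1/U_eff = 19.06 ft²·°F·h/BTU
Q = 450 × 74.6 / 19.06 = 1761 BTU/h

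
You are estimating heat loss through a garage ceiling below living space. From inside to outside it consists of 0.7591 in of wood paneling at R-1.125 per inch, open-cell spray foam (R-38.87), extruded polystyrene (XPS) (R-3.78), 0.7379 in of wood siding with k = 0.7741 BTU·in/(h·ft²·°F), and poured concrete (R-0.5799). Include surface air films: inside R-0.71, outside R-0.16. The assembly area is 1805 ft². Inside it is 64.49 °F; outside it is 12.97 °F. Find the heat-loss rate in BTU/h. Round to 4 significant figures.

2026 BTU/h

0.7591 × 1.125 = 0.85399
0.7379/0.7741 = 0.95324
R_total = 0.71 + 0.85399 + 38.87 + 3.78 + 0.95324 + 0.5799 + 0.16 = 45.907 ft²·°F·h/BTU
Q = A·ΔT/R = 1805 × (64.49 − 12.97) / 45.907 = 2025.7 BTU/h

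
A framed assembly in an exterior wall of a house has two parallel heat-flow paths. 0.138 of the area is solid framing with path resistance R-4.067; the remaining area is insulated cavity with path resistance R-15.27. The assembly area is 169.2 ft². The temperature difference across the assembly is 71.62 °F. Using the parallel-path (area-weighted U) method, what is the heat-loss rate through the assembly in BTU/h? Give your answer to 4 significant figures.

1095 BTU/h

U_eff = 0.862/15.27 + 0.138/4.067 = 0.056451 + 0.033932 = 0.090382
R_eff = 1/U_eff = 11.064 ft²·°F·h/BTU
Q = 169.2 × 71.62 / 11.064 = 1095.3 BTU/h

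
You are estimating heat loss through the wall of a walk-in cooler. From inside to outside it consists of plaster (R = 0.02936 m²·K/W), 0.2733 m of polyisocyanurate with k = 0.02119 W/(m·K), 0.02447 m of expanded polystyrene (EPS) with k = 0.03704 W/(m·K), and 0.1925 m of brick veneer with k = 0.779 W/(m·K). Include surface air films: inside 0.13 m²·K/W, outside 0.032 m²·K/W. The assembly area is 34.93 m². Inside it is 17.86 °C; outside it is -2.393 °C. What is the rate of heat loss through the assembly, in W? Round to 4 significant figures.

0.2733/0.02119 = 12.898
0.02447/0.03704 = 0.66064
0.1925/0.779 = 0.24711
R_total = 0.13 + 0.02936 + 12.898 + 0.66064 + 0.24711 + 0.032 = 13.997 m²·K/W
Q = A·ΔT/R = 34.93 × (17.86 − (-2.393)) / 13.997 = 50.543 W

50.54 W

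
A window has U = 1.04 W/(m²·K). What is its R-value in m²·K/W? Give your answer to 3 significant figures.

R = 1/U = 1/1.04 = 0.9615

0.962 m²·K/W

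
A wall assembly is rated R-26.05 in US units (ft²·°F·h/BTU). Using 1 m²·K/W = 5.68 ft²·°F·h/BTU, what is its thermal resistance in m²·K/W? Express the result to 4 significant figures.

R_SI = 26.05/5.68 = 4.5863

4.586 m²·K/W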